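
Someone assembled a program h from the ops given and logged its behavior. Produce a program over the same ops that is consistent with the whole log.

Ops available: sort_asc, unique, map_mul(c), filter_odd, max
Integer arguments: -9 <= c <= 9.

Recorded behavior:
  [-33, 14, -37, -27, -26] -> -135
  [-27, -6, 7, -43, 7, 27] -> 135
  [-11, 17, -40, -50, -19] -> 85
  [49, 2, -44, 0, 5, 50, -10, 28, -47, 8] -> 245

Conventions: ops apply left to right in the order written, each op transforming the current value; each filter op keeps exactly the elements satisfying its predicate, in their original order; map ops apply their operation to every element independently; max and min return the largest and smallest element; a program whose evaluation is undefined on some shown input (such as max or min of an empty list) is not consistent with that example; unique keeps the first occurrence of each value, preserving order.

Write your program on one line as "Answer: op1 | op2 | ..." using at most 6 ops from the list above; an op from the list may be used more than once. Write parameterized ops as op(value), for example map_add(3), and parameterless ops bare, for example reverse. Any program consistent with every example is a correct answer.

map_mul(-1) | filter_odd | sort_asc | unique | map_mul(-5) | max

Check, running the answer program on each example:
  [-33, 14, -37, -27, -26] -> [33, -14, 37, 27, 26] -> [33, 37, 27] -> [27, 33, 37] -> [27, 33, 37] -> [-135, -165, -185] -> -135
  [-27, -6, 7, -43, 7, 27] -> [27, 6, -7, 43, -7, -27] -> [27, -7, 43, -7, -27] -> [-27, -7, -7, 27, 43] -> [-27, -7, 27, 43] -> [135, 35, -135, -215] -> 135
  [-11, 17, -40, -50, -19] -> [11, -17, 40, 50, 19] -> [11, -17, 19] -> [-17, 11, 19] -> [-17, 11, 19] -> [85, -55, -95] -> 85
  [49, 2, -44, 0, 5, 50, -10, 28, -47, 8] -> [-49, -2, 44, 0, -5, -50, 10, -28, 47, -8] -> [-49, -5, 47] -> [-49, -5, 47] -> [-49, -5, 47] -> [245, 25, -235] -> 245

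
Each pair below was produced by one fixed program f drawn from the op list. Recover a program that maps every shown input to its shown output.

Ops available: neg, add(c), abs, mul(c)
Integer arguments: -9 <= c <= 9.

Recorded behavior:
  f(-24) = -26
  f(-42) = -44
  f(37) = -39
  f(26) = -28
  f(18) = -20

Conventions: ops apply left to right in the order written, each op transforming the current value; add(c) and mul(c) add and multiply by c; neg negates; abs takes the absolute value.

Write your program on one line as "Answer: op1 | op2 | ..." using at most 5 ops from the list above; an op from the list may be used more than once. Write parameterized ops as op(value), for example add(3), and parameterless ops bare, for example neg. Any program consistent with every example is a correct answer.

neg | abs | add(2) | neg

Check, running the answer program on each example:
  -24 -> 24 -> 24 -> 26 -> -26
  -42 -> 42 -> 42 -> 44 -> -44
  37 -> -37 -> 37 -> 39 -> -39
  26 -> -26 -> 26 -> 28 -> -28
  18 -> -18 -> 18 -> 20 -> -20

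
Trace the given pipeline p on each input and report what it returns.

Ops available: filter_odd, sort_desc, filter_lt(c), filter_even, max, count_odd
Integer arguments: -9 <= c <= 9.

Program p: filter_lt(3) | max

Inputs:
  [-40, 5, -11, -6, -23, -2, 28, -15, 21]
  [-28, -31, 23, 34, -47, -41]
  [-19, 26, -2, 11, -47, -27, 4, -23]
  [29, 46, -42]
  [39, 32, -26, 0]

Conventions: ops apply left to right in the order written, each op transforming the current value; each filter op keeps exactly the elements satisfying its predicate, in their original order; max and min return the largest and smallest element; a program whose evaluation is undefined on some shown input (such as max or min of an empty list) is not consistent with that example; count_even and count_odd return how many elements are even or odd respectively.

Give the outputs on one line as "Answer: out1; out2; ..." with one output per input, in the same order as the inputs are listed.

Execution, op by op:
  [-40, 5, -11, -6, -23, -2, 28, -15, 21] -> [-40, -11, -6, -23, -2, -15] -> -2
  [-28, -31, 23, 34, -47, -41] -> [-28, -31, -47, -41] -> -28
  [-19, 26, -2, 11, -47, -27, 4, -23] -> [-19, -2, -47, -27, -23] -> -2
  [29, 46, -42] -> [-42] -> -42
  [39, 32, -26, 0] -> [-26, 0] -> 0

-2; -28; -2; -42; 0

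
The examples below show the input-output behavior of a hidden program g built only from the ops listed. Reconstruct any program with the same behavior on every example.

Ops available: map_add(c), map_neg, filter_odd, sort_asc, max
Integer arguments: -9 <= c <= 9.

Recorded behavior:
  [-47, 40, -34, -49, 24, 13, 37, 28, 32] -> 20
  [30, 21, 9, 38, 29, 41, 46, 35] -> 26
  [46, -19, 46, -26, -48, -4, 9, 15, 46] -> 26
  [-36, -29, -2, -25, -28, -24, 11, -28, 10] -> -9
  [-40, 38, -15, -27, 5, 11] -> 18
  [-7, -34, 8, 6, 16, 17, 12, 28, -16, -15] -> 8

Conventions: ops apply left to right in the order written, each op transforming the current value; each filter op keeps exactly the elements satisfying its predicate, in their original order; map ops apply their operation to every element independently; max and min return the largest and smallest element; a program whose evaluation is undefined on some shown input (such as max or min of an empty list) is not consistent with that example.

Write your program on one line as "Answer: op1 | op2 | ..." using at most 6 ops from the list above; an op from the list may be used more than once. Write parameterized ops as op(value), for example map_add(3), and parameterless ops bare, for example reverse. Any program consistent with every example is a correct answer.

map_add(-9) | sort_asc | map_add(-5) | map_add(-6) | max

Check, running the answer program on each example:
  [-47, 40, -34, -49, 24, 13, 37, 28, 32] -> [-56, 31, -43, -58, 15, 4, 28, 19, 23] -> [-58, -56, -43, 4, 15, 19, 23, 28, 31] -> [-63, -61, -48, -1, 10, 14, 18, 23, 26] -> [-69, -67, -54, -7, 4, 8, 12, 17, 20] -> 20
  [30, 21, 9, 38, 29, 41, 46, 35] -> [21, 12, 0, 29, 20, 32, 37, 26] -> [0, 12, 20, 21, 26, 29, 32, 37] -> [-5, 7, 15, 16, 21, 24, 27, 32] -> [-11, 1, 9, 10, 15, 18, 21, 26] -> 26
  [46, -19, 46, -26, -48, -4, 9, 15, 46] -> [37, -28, 37, -35, -57, -13, 0, 6, 37] -> [-57, -35, -28, -13, 0, 6, 37, 37, 37] -> [-62, -40, -33, -18, -5, 1, 32, 32, 32] -> [-68, -46, -39, -24, -11, -5, 26, 26, 26] -> 26
  [-36, -29, -2, -25, -28, -24, 11, -28, 10] -> [-45, -38, -11, -34, -37, -33, 2, -37, 1] -> [-45, -38, -37, -37, -34, -33, -11, 1, 2] -> [-50, -43, -42, -42, -39, -38, -16, -4, -3] -> [-56, -49, -48, -48, -45, -44, -22, -10, -9] -> -9
  [-40, 38, -15, -27, 5, 11] -> [-49, 29, -24, -36, -4, 2] -> [-49, -36, -24, -4, 2, 29] -> [-54, -41, -29, -9, -3, 24] -> [-60, -47, -35, -15, -9, 18] -> 18
  [-7, -34, 8, 6, 16, 17, 12, 28, -16, -15] -> [-16, -43, -1, -3, 7, 8, 3, 19, -25, -24] -> [-43, -25, -24, -16, -3, -1, 3, 7, 8, 19] -> [-48, -30, -29, -21, -8, -6, -2, 2, 3, 14] -> [-54, -36, -35, -27, -14, -12, -8, -4, -3, 8] -> 8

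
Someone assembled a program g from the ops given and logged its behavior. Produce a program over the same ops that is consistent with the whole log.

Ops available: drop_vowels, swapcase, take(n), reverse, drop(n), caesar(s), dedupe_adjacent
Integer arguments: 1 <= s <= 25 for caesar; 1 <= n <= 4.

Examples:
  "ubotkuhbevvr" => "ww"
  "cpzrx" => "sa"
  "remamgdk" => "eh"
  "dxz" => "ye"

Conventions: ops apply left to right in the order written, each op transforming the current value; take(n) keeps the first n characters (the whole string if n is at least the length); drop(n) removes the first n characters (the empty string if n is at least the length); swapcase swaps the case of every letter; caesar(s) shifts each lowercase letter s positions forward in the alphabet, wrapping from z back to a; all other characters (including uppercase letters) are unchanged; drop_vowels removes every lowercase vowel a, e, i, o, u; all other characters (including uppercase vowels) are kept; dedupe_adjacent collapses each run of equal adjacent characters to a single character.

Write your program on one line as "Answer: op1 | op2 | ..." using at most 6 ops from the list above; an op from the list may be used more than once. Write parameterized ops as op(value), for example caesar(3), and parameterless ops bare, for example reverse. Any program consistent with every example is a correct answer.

reverse | caesar(6) | caesar(9) | take(3) | drop(1) | caesar(12)

Check, running the answer program on each example:
  "ubotkuhbevvr" -> "rvvebhuktobu" -> "xbbkhnaqzuha" -> "gkktqwjzidqj" -> "gkk" -> "kk" -> "ww"
  "cpzrx" -> "xrzpc" -> "dxfvi" -> "mgoer" -> "mgo" -> "go" -> "sa"
  "remamgdk" -> "kdgmamer" -> "qjmsgskx" -> "zsvbpbtg" -> "zsv" -> "sv" -> "eh"
  "dxz" -> "zxd" -> "fdj" -> "oms" -> "oms" -> "ms" -> "ye"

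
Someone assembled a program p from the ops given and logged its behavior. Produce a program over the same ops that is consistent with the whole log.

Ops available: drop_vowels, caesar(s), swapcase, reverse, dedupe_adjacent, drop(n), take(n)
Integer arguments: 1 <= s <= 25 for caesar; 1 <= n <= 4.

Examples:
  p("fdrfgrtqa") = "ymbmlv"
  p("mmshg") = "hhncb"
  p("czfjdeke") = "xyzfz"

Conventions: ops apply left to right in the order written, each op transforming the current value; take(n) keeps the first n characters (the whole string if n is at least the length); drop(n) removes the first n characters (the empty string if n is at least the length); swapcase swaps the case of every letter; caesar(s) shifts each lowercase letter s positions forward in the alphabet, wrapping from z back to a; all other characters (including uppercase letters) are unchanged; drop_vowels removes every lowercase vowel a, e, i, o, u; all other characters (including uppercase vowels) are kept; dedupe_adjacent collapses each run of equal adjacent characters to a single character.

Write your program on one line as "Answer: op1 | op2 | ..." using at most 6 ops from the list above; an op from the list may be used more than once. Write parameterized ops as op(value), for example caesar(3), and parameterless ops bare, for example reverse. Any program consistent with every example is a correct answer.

caesar(9) | reverse | caesar(12) | drop_vowels | reverse

Check, running the answer program on each example:
  "fdrfgrtqa" -> "omaopaczj" -> "jzcapoamo" -> "vlombamya" -> "vlmbmy" -> "ymbmlv"
  "mmshg" -> "vvbqp" -> "pqbvv" -> "bcnhh" -> "bcnhh" -> "hhncb"
  "czfjdeke" -> "liosmntn" -> "ntnmsoil" -> "zfzyeaux" -> "zfzyx" -> "xyzfz"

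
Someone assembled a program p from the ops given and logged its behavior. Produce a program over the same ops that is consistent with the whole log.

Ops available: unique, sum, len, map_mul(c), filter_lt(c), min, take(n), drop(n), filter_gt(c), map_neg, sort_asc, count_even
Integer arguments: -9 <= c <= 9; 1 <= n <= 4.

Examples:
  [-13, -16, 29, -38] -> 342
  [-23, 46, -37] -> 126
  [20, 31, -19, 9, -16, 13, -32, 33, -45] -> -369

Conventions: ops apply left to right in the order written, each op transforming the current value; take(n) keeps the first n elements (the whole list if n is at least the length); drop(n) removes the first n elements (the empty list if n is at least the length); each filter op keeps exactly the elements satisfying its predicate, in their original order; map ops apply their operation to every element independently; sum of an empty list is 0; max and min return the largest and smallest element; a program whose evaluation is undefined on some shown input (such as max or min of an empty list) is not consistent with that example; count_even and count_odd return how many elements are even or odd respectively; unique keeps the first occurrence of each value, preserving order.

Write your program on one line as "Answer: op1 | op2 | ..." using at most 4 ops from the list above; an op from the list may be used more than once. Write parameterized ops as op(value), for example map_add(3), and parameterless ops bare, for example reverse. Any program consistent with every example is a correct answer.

map_mul(-9) | take(4) | sum

Check, running the answer program on each example:
  [-13, -16, 29, -38] -> [117, 144, -261, 342] -> [117, 144, -261, 342] -> 342
  [-23, 46, -37] -> [207, -414, 333] -> [207, -414, 333] -> 126
  [20, 31, -19, 9, -16, 13, -32, 33, -45] -> [-180, -279, 171, -81, 144, -117, 288, -297, 405] -> [-180, -279, 171, -81] -> -369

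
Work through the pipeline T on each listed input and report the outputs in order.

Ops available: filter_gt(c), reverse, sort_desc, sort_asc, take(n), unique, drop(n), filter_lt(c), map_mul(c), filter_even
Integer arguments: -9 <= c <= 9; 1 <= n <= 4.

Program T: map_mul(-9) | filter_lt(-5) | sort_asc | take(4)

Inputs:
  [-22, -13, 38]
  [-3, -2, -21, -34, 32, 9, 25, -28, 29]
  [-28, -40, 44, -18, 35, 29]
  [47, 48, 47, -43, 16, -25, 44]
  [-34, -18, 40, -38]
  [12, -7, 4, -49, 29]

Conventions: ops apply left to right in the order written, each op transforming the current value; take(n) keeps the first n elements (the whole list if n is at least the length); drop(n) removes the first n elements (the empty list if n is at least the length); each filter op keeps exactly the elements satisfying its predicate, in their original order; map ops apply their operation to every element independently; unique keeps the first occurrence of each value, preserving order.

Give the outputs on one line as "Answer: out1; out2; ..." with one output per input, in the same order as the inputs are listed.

[-342]; [-288, -261, -225, -81]; [-396, -315, -261]; [-432, -423, -423, -396]; [-360]; [-261, -108, -36]

Execution, op by op:
  [-22, -13, 38] -> [198, 117, -342] -> [-342] -> [-342] -> [-342]
  [-3, -2, -21, -34, 32, 9, 25, -28, 29] -> [27, 18, 189, 306, -288, -81, -225, 252, -261] -> [-288, -81, -225, -261] -> [-288, -261, -225, -81] -> [-288, -261, -225, -81]
  [-28, -40, 44, -18, 35, 29] -> [252, 360, -396, 162, -315, -261] -> [-396, -315, -261] -> [-396, -315, -261] -> [-396, -315, -261]
  [47, 48, 47, -43, 16, -25, 44] -> [-423, -432, -423, 387, -144, 225, -396] -> [-423, -432, -423, -144, -396] -> [-432, -423, -423, -396, -144] -> [-432, -423, -423, -396]
  [-34, -18, 40, -38] -> [306, 162, -360, 342] -> [-360] -> [-360] -> [-360]
  [12, -7, 4, -49, 29] -> [-108, 63, -36, 441, -261] -> [-108, -36, -261] -> [-261, -108, -36] -> [-261, -108, -36]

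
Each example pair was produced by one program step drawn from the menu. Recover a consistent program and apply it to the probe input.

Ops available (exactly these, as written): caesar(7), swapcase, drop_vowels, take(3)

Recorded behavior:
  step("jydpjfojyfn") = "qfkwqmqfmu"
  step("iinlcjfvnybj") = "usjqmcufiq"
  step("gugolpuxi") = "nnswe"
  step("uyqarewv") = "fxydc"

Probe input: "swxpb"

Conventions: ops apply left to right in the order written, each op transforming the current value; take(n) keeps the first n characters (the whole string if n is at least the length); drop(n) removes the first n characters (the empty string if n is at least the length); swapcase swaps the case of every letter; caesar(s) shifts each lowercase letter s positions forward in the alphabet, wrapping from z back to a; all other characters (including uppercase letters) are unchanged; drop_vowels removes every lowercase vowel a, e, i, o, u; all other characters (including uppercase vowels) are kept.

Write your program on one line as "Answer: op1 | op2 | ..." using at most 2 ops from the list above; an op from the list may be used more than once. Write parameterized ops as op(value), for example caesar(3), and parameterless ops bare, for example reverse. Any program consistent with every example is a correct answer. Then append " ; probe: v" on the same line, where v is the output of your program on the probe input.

drop_vowels | caesar(7) ; probe: "zdewi"

Check, running the answer program on each example:
  "jydpjfojyfn" -> "jydpjfjyfn" -> "qfkwqmqfmu"
  "iinlcjfvnybj" -> "nlcjfvnybj" -> "usjqmcufiq"
  "gugolpuxi" -> "gglpx" -> "nnswe"
  "uyqarewv" -> "yqrwv" -> "fxydc"
  probe: "swxpb" -> "swxpb" -> "zdewi"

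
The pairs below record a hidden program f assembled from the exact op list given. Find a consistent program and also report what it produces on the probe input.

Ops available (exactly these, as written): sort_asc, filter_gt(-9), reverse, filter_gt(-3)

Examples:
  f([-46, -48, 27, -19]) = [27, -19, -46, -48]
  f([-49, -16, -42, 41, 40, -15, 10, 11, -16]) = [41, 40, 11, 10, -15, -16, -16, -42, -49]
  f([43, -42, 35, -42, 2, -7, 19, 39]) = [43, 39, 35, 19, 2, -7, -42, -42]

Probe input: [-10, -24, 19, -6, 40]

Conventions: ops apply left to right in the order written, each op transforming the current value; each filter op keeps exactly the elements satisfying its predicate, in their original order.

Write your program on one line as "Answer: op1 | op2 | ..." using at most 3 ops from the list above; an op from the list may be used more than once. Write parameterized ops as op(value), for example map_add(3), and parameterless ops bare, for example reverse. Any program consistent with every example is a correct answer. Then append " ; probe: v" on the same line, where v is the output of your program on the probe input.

sort_asc | reverse ; probe: [40, 19, -6, -10, -24]

Check, running the answer program on each example:
  [-46, -48, 27, -19] -> [-48, -46, -19, 27] -> [27, -19, -46, -48]
  [-49, -16, -42, 41, 40, -15, 10, 11, -16] -> [-49, -42, -16, -16, -15, 10, 11, 40, 41] -> [41, 40, 11, 10, -15, -16, -16, -42, -49]
  [43, -42, 35, -42, 2, -7, 19, 39] -> [-42, -42, -7, 2, 19, 35, 39, 43] -> [43, 39, 35, 19, 2, -7, -42, -42]
  probe: [-10, -24, 19, -6, 40] -> [-24, -10, -6, 19, 40] -> [40, 19, -6, -10, -24]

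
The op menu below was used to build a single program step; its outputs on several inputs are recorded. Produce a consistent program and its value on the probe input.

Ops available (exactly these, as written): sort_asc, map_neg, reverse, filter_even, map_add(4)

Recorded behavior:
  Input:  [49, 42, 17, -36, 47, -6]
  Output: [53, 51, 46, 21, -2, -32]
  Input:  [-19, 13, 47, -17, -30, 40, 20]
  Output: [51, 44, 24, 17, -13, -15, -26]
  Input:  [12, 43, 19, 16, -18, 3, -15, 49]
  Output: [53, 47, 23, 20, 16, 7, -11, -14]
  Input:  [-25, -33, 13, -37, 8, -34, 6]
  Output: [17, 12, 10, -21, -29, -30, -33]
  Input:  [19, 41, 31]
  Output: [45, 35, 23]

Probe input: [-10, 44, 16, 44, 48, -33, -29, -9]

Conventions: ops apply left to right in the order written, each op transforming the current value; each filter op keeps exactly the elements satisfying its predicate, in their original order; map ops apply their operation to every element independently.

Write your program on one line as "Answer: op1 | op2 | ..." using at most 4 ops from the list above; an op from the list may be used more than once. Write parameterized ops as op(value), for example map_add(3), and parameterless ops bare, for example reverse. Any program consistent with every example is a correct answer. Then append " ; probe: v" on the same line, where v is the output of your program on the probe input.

sort_asc | reverse | map_add(4) ; probe: [52, 48, 48, 20, -5, -6, -25, -29]

Check, running the answer program on each example:
  [49, 42, 17, -36, 47, -6] -> [-36, -6, 17, 42, 47, 49] -> [49, 47, 42, 17, -6, -36] -> [53, 51, 46, 21, -2, -32]
  [-19, 13, 47, -17, -30, 40, 20] -> [-30, -19, -17, 13, 20, 40, 47] -> [47, 40, 20, 13, -17, -19, -30] -> [51, 44, 24, 17, -13, -15, -26]
  [12, 43, 19, 16, -18, 3, -15, 49] -> [-18, -15, 3, 12, 16, 19, 43, 49] -> [49, 43, 19, 16, 12, 3, -15, -18] -> [53, 47, 23, 20, 16, 7, -11, -14]
  [-25, -33, 13, -37, 8, -34, 6] -> [-37, -34, -33, -25, 6, 8, 13] -> [13, 8, 6, -25, -33, -34, -37] -> [17, 12, 10, -21, -29, -30, -33]
  [19, 41, 31] -> [19, 31, 41] -> [41, 31, 19] -> [45, 35, 23]
  probe: [-10, 44, 16, 44, 48, -33, -29, -9] -> [-33, -29, -10, -9, 16, 44, 44, 48] -> [48, 44, 44, 16, -9, -10, -29, -33] -> [52, 48, 48, 20, -5, -6, -25, -29]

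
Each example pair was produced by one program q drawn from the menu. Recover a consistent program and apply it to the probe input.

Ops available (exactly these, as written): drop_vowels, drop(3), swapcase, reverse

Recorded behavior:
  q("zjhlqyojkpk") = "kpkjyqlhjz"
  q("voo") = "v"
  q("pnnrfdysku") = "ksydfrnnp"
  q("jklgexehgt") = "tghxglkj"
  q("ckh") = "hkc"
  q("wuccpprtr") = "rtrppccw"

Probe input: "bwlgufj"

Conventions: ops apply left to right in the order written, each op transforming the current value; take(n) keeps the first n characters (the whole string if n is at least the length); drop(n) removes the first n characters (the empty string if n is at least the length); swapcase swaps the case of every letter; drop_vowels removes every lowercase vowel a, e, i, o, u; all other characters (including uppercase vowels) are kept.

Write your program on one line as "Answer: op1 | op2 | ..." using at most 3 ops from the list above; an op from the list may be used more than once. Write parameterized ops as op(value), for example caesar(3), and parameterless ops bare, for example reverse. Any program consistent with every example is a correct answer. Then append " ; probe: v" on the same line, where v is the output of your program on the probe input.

reverse | drop_vowels ; probe: "jfglwb"

Check, running the answer program on each example:
  "zjhlqyojkpk" -> "kpkjoyqlhjz" -> "kpkjyqlhjz"
  "voo" -> "oov" -> "v"
  "pnnrfdysku" -> "uksydfrnnp" -> "ksydfrnnp"
  "jklgexehgt" -> "tghexeglkj" -> "tghxglkj"
  "ckh" -> "hkc" -> "hkc"
  "wuccpprtr" -> "rtrppccuw" -> "rtrppccw"
  probe: "bwlgufj" -> "jfuglwb" -> "jfglwb"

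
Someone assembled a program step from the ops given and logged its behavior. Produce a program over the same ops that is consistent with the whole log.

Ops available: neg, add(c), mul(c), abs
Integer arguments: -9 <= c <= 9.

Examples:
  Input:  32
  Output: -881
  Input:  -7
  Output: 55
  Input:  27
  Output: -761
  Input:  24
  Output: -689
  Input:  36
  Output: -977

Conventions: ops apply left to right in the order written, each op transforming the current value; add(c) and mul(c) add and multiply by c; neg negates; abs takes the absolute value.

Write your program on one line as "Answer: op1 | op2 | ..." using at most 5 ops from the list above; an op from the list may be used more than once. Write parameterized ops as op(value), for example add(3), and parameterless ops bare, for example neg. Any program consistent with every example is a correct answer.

add(5) | mul(-6) | mul(4) | add(7)

Check, running the answer program on each example:
  32 -> 37 -> -222 -> -888 -> -881
  -7 -> -2 -> 12 -> 48 -> 55
  27 -> 32 -> -192 -> -768 -> -761
  24 -> 29 -> -174 -> -696 -> -689
  36 -> 41 -> -246 -> -984 -> -977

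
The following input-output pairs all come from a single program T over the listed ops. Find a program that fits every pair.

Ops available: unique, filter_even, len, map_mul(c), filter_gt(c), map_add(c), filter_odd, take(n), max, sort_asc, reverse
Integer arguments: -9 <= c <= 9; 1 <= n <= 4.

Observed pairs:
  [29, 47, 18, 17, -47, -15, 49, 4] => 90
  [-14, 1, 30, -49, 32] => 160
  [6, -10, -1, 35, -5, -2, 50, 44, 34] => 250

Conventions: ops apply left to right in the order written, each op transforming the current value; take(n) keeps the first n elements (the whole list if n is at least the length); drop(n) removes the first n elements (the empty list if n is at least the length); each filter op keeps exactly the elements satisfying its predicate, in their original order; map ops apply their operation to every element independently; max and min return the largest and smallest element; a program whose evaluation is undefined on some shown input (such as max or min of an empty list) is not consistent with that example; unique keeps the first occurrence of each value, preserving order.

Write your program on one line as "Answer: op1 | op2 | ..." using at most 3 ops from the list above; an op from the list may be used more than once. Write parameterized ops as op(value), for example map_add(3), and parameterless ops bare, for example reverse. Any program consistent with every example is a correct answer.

filter_even | map_mul(5) | max

Check, running the answer program on each example:
  [29, 47, 18, 17, -47, -15, 49, 4] -> [18, 4] -> [90, 20] -> 90
  [-14, 1, 30, -49, 32] -> [-14, 30, 32] -> [-70, 150, 160] -> 160
  [6, -10, -1, 35, -5, -2, 50, 44, 34] -> [6, -10, -2, 50, 44, 34] -> [30, -50, -10, 250, 220, 170] -> 250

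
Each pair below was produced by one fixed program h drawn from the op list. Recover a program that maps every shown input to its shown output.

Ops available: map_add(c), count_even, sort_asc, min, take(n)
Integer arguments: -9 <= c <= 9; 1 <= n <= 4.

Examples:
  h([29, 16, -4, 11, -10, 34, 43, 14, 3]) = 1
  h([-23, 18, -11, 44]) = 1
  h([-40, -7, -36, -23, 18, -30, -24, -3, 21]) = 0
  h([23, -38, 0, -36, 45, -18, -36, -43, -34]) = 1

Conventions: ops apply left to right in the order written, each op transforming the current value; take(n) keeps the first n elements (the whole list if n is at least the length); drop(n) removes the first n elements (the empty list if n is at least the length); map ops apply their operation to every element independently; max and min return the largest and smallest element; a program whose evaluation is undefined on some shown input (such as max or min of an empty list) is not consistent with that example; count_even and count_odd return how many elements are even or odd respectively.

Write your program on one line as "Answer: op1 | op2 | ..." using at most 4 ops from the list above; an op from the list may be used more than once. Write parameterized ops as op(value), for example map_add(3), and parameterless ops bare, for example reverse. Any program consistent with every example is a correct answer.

take(1) | map_add(-1) | count_even

Check, running the answer program on each example:
  [29, 16, -4, 11, -10, 34, 43, 14, 3] -> [29] -> [28] -> 1
  [-23, 18, -11, 44] -> [-23] -> [-24] -> 1
  [-40, -7, -36, -23, 18, -30, -24, -3, 21] -> [-40] -> [-41] -> 0
  [23, -38, 0, -36, 45, -18, -36, -43, -34] -> [23] -> [22] -> 1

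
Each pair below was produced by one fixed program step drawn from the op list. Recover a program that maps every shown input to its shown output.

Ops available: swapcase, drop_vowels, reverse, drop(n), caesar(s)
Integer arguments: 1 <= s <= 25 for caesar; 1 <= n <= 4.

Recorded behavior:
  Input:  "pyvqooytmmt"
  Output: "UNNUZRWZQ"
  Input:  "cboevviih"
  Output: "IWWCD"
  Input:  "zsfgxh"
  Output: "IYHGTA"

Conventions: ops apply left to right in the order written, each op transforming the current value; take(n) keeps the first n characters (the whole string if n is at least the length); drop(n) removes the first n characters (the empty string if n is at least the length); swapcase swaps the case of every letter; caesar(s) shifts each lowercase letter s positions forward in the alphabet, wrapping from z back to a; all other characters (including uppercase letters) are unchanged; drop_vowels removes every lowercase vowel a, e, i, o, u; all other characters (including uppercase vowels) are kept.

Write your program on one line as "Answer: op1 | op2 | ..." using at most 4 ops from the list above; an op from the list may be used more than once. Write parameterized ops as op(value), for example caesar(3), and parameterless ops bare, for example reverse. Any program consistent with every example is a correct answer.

drop_vowels | caesar(1) | swapcase | reverse

Check, running the answer program on each example:
  "pyvqooytmmt" -> "pyvqytmmt" -> "qzwrzunnu" -> "QZWRZUNNU" -> "UNNUZRWZQ"
  "cboevviih" -> "cbvvh" -> "dcwwi" -> "DCWWI" -> "IWWCD"
  "zsfgxh" -> "zsfgxh" -> "atghyi" -> "ATGHYI" -> "IYHGTA"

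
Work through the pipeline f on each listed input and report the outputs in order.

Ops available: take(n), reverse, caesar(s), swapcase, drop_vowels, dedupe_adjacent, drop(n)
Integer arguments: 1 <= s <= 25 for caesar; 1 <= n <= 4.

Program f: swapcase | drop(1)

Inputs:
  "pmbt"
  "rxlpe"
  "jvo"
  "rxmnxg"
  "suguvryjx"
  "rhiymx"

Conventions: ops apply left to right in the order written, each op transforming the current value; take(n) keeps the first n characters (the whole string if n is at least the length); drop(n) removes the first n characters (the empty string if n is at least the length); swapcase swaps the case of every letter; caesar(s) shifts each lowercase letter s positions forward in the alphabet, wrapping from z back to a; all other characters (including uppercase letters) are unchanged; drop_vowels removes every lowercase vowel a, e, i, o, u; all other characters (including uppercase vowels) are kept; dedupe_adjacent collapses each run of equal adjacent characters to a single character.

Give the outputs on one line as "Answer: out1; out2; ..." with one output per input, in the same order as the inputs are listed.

"MBT"; "XLPE"; "VO"; "XMNXG"; "UGUVRYJX"; "HIYMX"

Execution, op by op:
  "pmbt" -> "PMBT" -> "MBT"
  "rxlpe" -> "RXLPE" -> "XLPE"
  "jvo" -> "JVO" -> "VO"
  "rxmnxg" -> "RXMNXG" -> "XMNXG"
  "suguvryjx" -> "SUGUVRYJX" -> "UGUVRYJX"
  "rhiymx" -> "RHIYMX" -> "HIYMX"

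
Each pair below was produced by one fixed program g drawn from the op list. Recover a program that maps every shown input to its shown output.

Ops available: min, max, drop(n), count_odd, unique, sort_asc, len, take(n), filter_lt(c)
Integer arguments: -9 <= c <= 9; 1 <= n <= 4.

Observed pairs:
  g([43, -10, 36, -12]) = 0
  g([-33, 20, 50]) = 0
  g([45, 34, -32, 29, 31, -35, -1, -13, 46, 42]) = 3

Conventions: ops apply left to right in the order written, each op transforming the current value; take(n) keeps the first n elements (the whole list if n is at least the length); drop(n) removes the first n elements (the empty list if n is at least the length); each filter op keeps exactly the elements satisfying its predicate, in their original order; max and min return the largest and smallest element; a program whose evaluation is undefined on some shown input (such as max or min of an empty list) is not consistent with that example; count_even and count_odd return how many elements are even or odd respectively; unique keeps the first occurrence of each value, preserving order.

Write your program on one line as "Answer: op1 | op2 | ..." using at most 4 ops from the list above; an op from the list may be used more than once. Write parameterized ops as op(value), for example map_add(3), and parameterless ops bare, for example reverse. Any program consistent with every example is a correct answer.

sort_asc | drop(4) | count_odd

Check, running the answer program on each example:
  [43, -10, 36, -12] -> [-12, -10, 36, 43] -> [] -> 0
  [-33, 20, 50] -> [-33, 20, 50] -> [] -> 0
  [45, 34, -32, 29, 31, -35, -1, -13, 46, 42] -> [-35, -32, -13, -1, 29, 31, 34, 42, 45, 46] -> [29, 31, 34, 42, 45, 46] -> 3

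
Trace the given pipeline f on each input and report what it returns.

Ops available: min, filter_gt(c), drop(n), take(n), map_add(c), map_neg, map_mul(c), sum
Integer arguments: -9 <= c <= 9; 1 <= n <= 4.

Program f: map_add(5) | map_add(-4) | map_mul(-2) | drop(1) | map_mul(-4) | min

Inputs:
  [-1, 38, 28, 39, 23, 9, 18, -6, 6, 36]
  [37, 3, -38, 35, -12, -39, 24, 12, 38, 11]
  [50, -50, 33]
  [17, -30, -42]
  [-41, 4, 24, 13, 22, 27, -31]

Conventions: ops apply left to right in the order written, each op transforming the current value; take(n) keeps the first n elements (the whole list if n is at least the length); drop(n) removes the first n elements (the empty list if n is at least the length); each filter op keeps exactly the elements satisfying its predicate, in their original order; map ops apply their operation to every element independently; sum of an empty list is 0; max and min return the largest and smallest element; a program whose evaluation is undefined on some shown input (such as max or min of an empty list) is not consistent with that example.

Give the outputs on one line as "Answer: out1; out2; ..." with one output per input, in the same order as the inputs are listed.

-40; -304; -392; -328; -240

Execution, op by op:
  [-1, 38, 28, 39, 23, 9, 18, -6, 6, 36] -> [4, 43, 33, 44, 28, 14, 23, -1, 11, 41] -> [0, 39, 29, 40, 24, 10, 19, -5, 7, 37] -> [0, -78, -58, -80, -48, -20, -38, 10, -14, -74] -> [-78, -58, -80, -48, -20, -38, 10, -14, -74] -> [312, 232, 320, 192, 80, 152, -40, 56, 296] -> -40
  [37, 3, -38, 35, -12, -39, 24, 12, 38, 11] -> [42, 8, -33, 40, -7, -34, 29, 17, 43, 16] -> [38, 4, -37, 36, -11, -38, 25, 13, 39, 12] -> [-76, -8, 74, -72, 22, 76, -50, -26, -78, -24] -> [-8, 74, -72, 22, 76, -50, -26, -78, -24] -> [32, -296, 288, -88, -304, 200, 104, 312, 96] -> -304
  [50, -50, 33] -> [55, -45, 38] -> [51, -49, 34] -> [-102, 98, -68] -> [98, -68] -> [-392, 272] -> -392
  [17, -30, -42] -> [22, -25, -37] -> [18, -29, -41] -> [-36, 58, 82] -> [58, 82] -> [-232, -328] -> -328
  [-41, 4, 24, 13, 22, 27, -31] -> [-36, 9, 29, 18, 27, 32, -26] -> [-40, 5, 25, 14, 23, 28, -30] -> [80, -10, -50, -28, -46, -56, 60] -> [-10, -50, -28, -46, -56, 60] -> [40, 200, 112, 184, 224, -240] -> -240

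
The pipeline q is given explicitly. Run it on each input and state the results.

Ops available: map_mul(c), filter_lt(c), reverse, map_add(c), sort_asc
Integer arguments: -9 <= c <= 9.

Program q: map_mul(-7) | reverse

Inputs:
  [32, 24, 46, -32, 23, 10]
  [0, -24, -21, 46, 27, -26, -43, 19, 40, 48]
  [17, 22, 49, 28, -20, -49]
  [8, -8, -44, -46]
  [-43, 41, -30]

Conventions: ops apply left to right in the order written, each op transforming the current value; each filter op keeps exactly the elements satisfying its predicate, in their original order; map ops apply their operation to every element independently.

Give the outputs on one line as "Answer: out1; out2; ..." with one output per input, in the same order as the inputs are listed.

Execution, op by op:
  [32, 24, 46, -32, 23, 10] -> [-224, -168, -322, 224, -161, -70] -> [-70, -161, 224, -322, -168, -224]
  [0, -24, -21, 46, 27, -26, -43, 19, 40, 48] -> [0, 168, 147, -322, -189, 182, 301, -133, -280, -336] -> [-336, -280, -133, 301, 182, -189, -322, 147, 168, 0]
  [17, 22, 49, 28, -20, -49] -> [-119, -154, -343, -196, 140, 343] -> [343, 140, -196, -343, -154, -119]
  [8, -8, -44, -46] -> [-56, 56, 308, 322] -> [322, 308, 56, -56]
  [-43, 41, -30] -> [301, -287, 210] -> [210, -287, 301]

[-70, -161, 224, -322, -168, -224]; [-336, -280, -133, 301, 182, -189, -322, 147, 168, 0]; [343, 140, -196, -343, -154, -119]; [322, 308, 56, -56]; [210, -287, 301]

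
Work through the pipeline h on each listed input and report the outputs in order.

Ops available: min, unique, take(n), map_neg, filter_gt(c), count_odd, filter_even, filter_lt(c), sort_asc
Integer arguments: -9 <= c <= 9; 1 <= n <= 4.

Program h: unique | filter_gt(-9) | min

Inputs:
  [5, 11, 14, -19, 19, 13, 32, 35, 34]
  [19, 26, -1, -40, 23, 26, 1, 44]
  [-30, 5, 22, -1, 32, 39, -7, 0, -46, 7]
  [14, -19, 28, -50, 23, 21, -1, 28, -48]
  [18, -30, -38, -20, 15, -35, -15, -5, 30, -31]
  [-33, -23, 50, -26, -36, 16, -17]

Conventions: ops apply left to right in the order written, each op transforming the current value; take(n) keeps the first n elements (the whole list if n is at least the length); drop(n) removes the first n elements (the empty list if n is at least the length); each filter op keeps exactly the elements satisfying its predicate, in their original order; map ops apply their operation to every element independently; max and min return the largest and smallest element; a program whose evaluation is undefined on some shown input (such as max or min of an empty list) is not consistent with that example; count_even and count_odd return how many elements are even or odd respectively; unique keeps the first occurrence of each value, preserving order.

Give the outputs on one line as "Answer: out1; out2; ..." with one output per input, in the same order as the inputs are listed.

Execution, op by op:
  [5, 11, 14, -19, 19, 13, 32, 35, 34] -> [5, 11, 14, -19, 19, 13, 32, 35, 34] -> [5, 11, 14, 19, 13, 32, 35, 34] -> 5
  [19, 26, -1, -40, 23, 26, 1, 44] -> [19, 26, -1, -40, 23, 1, 44] -> [19, 26, -1, 23, 1, 44] -> -1
  [-30, 5, 22, -1, 32, 39, -7, 0, -46, 7] -> [-30, 5, 22, -1, 32, 39, -7, 0, -46, 7] -> [5, 22, -1, 32, 39, -7, 0, 7] -> -7
  [14, -19, 28, -50, 23, 21, -1, 28, -48] -> [14, -19, 28, -50, 23, 21, -1, -48] -> [14, 28, 23, 21, -1] -> -1
  [18, -30, -38, -20, 15, -35, -15, -5, 30, -31] -> [18, -30, -38, -20, 15, -35, -15, -5, 30, -31] -> [18, 15, -5, 30] -> -5
  [-33, -23, 50, -26, -36, 16, -17] -> [-33, -23, 50, -26, -36, 16, -17] -> [50, 16] -> 16

5; -1; -7; -1; -5; 16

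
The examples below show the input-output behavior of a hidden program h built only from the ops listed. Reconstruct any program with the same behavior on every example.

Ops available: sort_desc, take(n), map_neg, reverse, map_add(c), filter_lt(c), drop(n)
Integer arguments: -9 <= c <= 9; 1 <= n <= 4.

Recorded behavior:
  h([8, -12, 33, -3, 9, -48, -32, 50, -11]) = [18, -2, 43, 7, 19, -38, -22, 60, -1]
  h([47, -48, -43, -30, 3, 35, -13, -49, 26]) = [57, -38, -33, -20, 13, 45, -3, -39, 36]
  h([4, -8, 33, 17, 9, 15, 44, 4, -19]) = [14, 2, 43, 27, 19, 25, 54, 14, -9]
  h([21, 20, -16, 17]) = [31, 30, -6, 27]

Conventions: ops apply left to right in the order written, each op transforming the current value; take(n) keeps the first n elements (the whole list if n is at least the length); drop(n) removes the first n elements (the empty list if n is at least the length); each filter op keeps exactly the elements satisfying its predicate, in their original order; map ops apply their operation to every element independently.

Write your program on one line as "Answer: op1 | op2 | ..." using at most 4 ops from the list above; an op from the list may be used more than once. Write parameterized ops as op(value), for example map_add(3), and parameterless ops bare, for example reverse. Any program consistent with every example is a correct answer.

map_add(-2) | map_add(5) | map_add(7)

Check, running the answer program on each example:
  [8, -12, 33, -3, 9, -48, -32, 50, -11] -> [6, -14, 31, -5, 7, -50, -34, 48, -13] -> [11, -9, 36, 0, 12, -45, -29, 53, -8] -> [18, -2, 43, 7, 19, -38, -22, 60, -1]
  [47, -48, -43, -30, 3, 35, -13, -49, 26] -> [45, -50, -45, -32, 1, 33, -15, -51, 24] -> [50, -45, -40, -27, 6, 38, -10, -46, 29] -> [57, -38, -33, -20, 13, 45, -3, -39, 36]
  [4, -8, 33, 17, 9, 15, 44, 4, -19] -> [2, -10, 31, 15, 7, 13, 42, 2, -21] -> [7, -5, 36, 20, 12, 18, 47, 7, -16] -> [14, 2, 43, 27, 19, 25, 54, 14, -9]
  [21, 20, -16, 17] -> [19, 18, -18, 15] -> [24, 23, -13, 20] -> [31, 30, -6, 27]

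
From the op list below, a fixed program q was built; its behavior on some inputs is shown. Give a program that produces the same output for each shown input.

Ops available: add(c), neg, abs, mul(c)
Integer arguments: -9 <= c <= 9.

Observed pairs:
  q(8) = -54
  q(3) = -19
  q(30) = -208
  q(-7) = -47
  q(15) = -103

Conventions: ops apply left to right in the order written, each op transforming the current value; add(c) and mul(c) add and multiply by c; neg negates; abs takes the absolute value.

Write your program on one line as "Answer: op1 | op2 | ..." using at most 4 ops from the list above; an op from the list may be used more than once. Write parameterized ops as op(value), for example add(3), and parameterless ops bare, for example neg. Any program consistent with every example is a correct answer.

mul(7) | abs | neg | add(2)

Check, running the answer program on each example:
  8 -> 56 -> 56 -> -56 -> -54
  3 -> 21 -> 21 -> -21 -> -19
  30 -> 210 -> 210 -> -210 -> -208
  -7 -> -49 -> 49 -> -49 -> -47
  15 -> 105 -> 105 -> -105 -> -103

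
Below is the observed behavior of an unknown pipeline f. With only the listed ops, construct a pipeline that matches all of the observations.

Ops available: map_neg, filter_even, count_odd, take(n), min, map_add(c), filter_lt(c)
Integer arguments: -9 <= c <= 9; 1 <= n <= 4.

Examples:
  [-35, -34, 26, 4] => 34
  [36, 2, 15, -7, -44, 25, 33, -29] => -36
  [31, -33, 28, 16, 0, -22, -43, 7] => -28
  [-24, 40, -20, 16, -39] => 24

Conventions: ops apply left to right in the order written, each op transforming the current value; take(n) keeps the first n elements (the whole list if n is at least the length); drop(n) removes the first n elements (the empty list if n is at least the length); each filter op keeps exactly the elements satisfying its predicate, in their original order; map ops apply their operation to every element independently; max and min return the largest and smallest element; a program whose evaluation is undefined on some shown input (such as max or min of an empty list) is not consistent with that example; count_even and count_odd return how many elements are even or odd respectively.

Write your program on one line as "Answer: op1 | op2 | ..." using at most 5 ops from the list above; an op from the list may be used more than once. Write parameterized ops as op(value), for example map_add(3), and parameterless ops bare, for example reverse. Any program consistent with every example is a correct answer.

filter_even | map_neg | take(2) | take(1) | min

Check, running the answer program on each example:
  [-35, -34, 26, 4] -> [-34, 26, 4] -> [34, -26, -4] -> [34, -26] -> [34] -> 34
  [36, 2, 15, -7, -44, 25, 33, -29] -> [36, 2, -44] -> [-36, -2, 44] -> [-36, -2] -> [-36] -> -36
  [31, -33, 28, 16, 0, -22, -43, 7] -> [28, 16, 0, -22] -> [-28, -16, 0, 22] -> [-28, -16] -> [-28] -> -28
  [-24, 40, -20, 16, -39] -> [-24, 40, -20, 16] -> [24, -40, 20, -16] -> [24, -40] -> [24] -> 24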